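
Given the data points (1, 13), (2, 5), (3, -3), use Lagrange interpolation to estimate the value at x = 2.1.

Lagrange interpolation formula:
P(x) = Σ yᵢ × Lᵢ(x)
where Lᵢ(x) = Π_{j≠i} (x - xⱼ)/(xᵢ - xⱼ)

L_0(2.1) = (2.1 - 2)/(1 - 2) × (2.1 - 3)/(1 - 3) = -0.045000
L_1(2.1) = (2.1 - 1)/(2 - 1) × (2.1 - 3)/(2 - 3) = 0.990000
L_2(2.1) = (2.1 - 1)/(3 - 1) × (2.1 - 2)/(3 - 2) = 0.055000

P(2.1) = 13×L_0(2.1) + 5×L_1(2.1) + (-3)×L_2(2.1)
P(2.1) = 4.200000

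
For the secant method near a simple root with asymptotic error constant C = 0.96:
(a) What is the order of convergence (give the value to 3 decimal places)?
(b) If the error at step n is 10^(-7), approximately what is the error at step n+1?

(a) Secant method has superlinear convergence with order φ = (1+√5)/2 ≈ 1.618.
    This means |e_{n+1}| ≈ C|e_n|^1.618.

(b) With |e_n| = 10^(-7) and C = 0.96:
    |e_{n+1}| ≈ 0.96 × (10^(-7))^1.618 = 0.96 × 10^(-11.33)

(a) ≈ 1.618 (golden ratio); (b) |e_{n+1}| ≈ 4.529e-12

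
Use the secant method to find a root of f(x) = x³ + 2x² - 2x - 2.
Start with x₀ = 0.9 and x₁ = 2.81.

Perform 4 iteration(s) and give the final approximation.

f(x) = x³ + 2x² - 2x - 2
x₀ = 0.9, x₁ = 2.81

Secant formula: x_{n+1} = x_n - f(x_n)(x_n - x_{n-1})/(f(x_n) - f(x_{n-1}))

Iteration 1:
  f(0.900000) = -1.451000
  f(2.810000) = 30.360241
  x_2 = 2.810000 - 30.360241×(2.810000 - 0.900000)/(30.360241 - (-1.451000))
       = 0.987120
Iteration 2:
  f(2.810000) = 30.360241
  f(0.987120) = -1.063570
  x_3 = 0.987120 - (-1.063570)×(0.987120 - 2.810000)/(-1.063570 - 30.360241)
       = 1.048818
Iteration 3:
  f(0.987120) = -1.063570
  f(1.048818) = -0.743880
  x_4 = 1.048818 - (-0.743880)×(1.048818 - 0.987120)/(-0.743880 - (-1.063570))
       = 1.192379
Iteration 4:
  f(1.048818) = -0.743880
  f(1.192379) = 0.154064
  x_5 = 1.192379 - 0.154064×(1.192379 - 1.048818)/(0.154064 - (-0.743880))
       = 1.167748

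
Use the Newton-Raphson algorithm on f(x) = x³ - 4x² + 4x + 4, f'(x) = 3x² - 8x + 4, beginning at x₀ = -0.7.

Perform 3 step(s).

f(x) = x³ - 4x² + 4x + 4
f'(x) = 3x² - 8x + 4
x₀ = -0.7

Newton-Raphson formula: x_{n+1} = x_n - f(x_n)/f'(x_n)

Iteration 1:
  f(-0.700000) = -1.103000
  f'(-0.700000) = 11.070000
  x_1 = -0.700000 - (-1.103000)/11.070000 = -0.600361
Iteration 2:
  f(-0.600361) = -0.059571
  f'(-0.600361) = 9.884192
  x_2 = -0.600361 - (-0.059571)/9.884192 = -0.594334
Iteration 3:
  f(-0.594334) = -0.000210
  f'(-0.594334) = 9.814376
  x_3 = -0.594334 - (-0.000210)/9.814376 = -0.594313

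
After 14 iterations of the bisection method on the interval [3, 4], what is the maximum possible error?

Bisection error bound: |error| ≤ (b-a)/2^n
|error| ≤ (4 - 3)/2^14 = 1/2^14
|error| ≤ 0.0000610352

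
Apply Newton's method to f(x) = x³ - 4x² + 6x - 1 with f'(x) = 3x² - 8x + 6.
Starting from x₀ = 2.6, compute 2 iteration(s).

f(x) = x³ - 4x² + 6x - 1
f'(x) = 3x² - 8x + 6
x₀ = 2.6

Newton-Raphson formula: x_{n+1} = x_n - f(x_n)/f'(x_n)

Iteration 1:
  f(2.600000) = 5.136000
  f'(2.600000) = 5.480000
  x_1 = 2.600000 - 5.136000/5.480000 = 1.662774
Iteration 2:
  f(1.662774) = 2.514641
  f'(1.662774) = 0.992260
  x_2 = 1.662774 - 2.514641/0.992260 = -0.871483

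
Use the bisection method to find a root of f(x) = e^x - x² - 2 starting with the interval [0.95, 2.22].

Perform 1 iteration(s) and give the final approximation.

f(x) = e^x - x² - 2
Initial interval: [0.95, 2.22]

Iteration 1:
  c_1 = (0.950000 + 2.220000)/2 = 1.585000
  f(c_1) = f(1.585000) = 0.367066
  f(a) × f(c) < 0, new interval: [0.950000, 1.585000]

After 1 iteration(s), the approximation is c_1 = 1.585000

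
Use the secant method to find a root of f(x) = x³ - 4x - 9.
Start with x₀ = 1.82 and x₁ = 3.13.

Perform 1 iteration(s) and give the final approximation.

f(x) = x³ - 4x - 9
x₀ = 1.82, x₁ = 3.13

Secant formula: x_{n+1} = x_n - f(x_n)(x_n - x_{n-1})/(f(x_n) - f(x_{n-1}))

Iteration 1:
  f(1.820000) = -10.251432
  f(3.130000) = 9.144297
  x_2 = 3.130000 - 9.144297×(3.130000 - 1.820000)/(9.144297 - (-10.251432))
       = 2.512388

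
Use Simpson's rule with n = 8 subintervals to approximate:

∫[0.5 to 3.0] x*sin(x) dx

f(x) = x*sin(x)
a = 0.5, b = 3.0, n = 8
h = (b - a)/n = 0.312500

Simpson's rule: (h/3)[f(x₀) + 4f(x₁) + 2f(x₂) + ... + f(xₙ)]

x_0 = 0.5000, f(x_0) = 0.239713, coefficient = 1
x_1 = 0.8125, f(x_1) = 0.589882, coefficient = 4
x_2 = 1.1250, f(x_2) = 1.015051, coefficient = 2
x_3 = 1.4375, f(x_3) = 1.424748, coefficient = 4
x_4 = 1.7500, f(x_4) = 1.721975, coefficient = 2
x_5 = 2.0625, f(x_5) = 1.818155, coefficient = 4
x_6 = 2.3750, f(x_6) = 1.647502, coefficient = 2
x_7 = 2.6875, f(x_7) = 1.178864, coefficient = 4
x_8 = 3.0000, f(x_8) = 0.423360, coefficient = 1

I ≈ (0.312500/3) × 29.478728 = 3.070701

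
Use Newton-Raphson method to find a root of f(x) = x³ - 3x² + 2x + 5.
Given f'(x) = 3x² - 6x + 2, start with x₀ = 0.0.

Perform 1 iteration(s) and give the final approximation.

f(x) = x³ - 3x² + 2x + 5
f'(x) = 3x² - 6x + 2
x₀ = 0.0

Newton-Raphson formula: x_{n+1} = x_n - f(x_n)/f'(x_n)

Iteration 1:
  f(0.000000) = 5.000000
  f'(0.000000) = 2.000000
  x_1 = 0.000000 - 5.000000/2.000000 = -2.500000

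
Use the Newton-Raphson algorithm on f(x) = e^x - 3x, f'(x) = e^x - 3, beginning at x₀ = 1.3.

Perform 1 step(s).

f(x) = e^x - 3x
f'(x) = e^x - 3
x₀ = 1.3

Newton-Raphson formula: x_{n+1} = x_n - f(x_n)/f'(x_n)

Iteration 1:
  f(1.300000) = -0.230703
  f'(1.300000) = 0.669297
  x_1 = 1.300000 - (-0.230703)/0.669297 = 1.644695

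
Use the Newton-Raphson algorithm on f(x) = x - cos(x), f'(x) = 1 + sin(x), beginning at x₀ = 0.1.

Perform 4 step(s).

f(x) = x - cos(x)
f'(x) = 1 + sin(x)
x₀ = 0.1

Newton-Raphson formula: x_{n+1} = x_n - f(x_n)/f'(x_n)

Iteration 1:
  f(0.100000) = -0.895004
  f'(0.100000) = 1.099833
  x_1 = 0.100000 - (-0.895004)/1.099833 = 0.913763
Iteration 2:
  f(0.913763) = 0.302993
  f'(0.913763) = 1.791808
  x_2 = 0.913763 - 0.302993/1.791808 = 0.744664
Iteration 3:
  f(0.744664) = 0.009349
  f'(0.744664) = 1.677725
  x_3 = 0.744664 - 0.009349/1.677725 = 0.739092
Iteration 4:
  f(0.739092) = 0.000011
  f'(0.739092) = 1.673617
  x_4 = 0.739092 - 0.000011/1.673617 = 0.739085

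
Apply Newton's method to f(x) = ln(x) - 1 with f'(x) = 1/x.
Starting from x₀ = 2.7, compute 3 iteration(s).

f(x) = ln(x) - 1
f'(x) = 1/x
x₀ = 2.7

Newton-Raphson formula: x_{n+1} = x_n - f(x_n)/f'(x_n)

Iteration 1:
  f(2.700000) = -0.006748
  f'(2.700000) = 0.370370
  x_1 = 2.700000 - (-0.006748)/0.370370 = 2.718220
Iteration 2:
  f(2.718220) = -0.000023
  f'(2.718220) = 0.367888
  x_2 = 2.718220 - (-0.000023)/0.367888 = 2.718282
Iteration 3:
  f(2.718282) = 0.000000
  f'(2.718282) = 0.367879
  x_3 = 2.718282 - 0.000000/0.367879 = 2.718282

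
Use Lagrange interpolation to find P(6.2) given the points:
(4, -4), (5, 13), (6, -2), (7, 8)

Lagrange interpolation formula:
P(x) = Σ yᵢ × Lᵢ(x)
where Lᵢ(x) = Π_{j≠i} (x - xⱼ)/(xᵢ - xⱼ)

L_0(6.2) = (6.2 - 5)/(4 - 5) × (6.2 - 6)/(4 - 6) × (6.2 - 7)/(4 - 7) = 0.032000
L_1(6.2) = (6.2 - 4)/(5 - 4) × (6.2 - 6)/(5 - 6) × (6.2 - 7)/(5 - 7) = -0.176000
L_2(6.2) = (6.2 - 4)/(6 - 4) × (6.2 - 5)/(6 - 5) × (6.2 - 7)/(6 - 7) = 1.056000
L_3(6.2) = (6.2 - 4)/(7 - 4) × (6.2 - 5)/(7 - 5) × (6.2 - 6)/(7 - 6) = 0.088000

P(6.2) = (-4)×L_0(6.2) + 13×L_1(6.2) + (-2)×L_2(6.2) + 8×L_3(6.2)
P(6.2) = -3.824000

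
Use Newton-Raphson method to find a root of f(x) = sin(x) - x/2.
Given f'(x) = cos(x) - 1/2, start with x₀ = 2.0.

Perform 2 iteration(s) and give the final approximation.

f(x) = sin(x) - x/2
f'(x) = cos(x) - 1/2
x₀ = 2.0

Newton-Raphson formula: x_{n+1} = x_n - f(x_n)/f'(x_n)

Iteration 1:
  f(2.000000) = -0.090703
  f'(2.000000) = -0.916147
  x_1 = 2.000000 - (-0.090703)/(-0.916147) = 1.900996
Iteration 2:
  f(1.900996) = -0.004520
  f'(1.900996) = -0.824232
  x_2 = 1.900996 - (-0.004520)/(-0.824232) = 1.895512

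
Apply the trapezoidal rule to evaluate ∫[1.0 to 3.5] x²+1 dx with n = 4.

f(x) = x²+1
a = 1.0, b = 3.5, n = 4
h = (b - a)/n = 0.625000

Trapezoidal rule: (h/2)[f(x₀) + 2f(x₁) + 2f(x₂) + ... + f(xₙ)]

x_0 = 1.0000, f(x_0) = 2.000000, coefficient = 1
x_1 = 1.6250, f(x_1) = 3.640625, coefficient = 2
x_2 = 2.2500, f(x_2) = 6.062500, coefficient = 2
x_3 = 2.8750, f(x_3) = 9.265625, coefficient = 2
x_4 = 3.5000, f(x_4) = 13.250000, coefficient = 1

I ≈ (0.625000/2) × 53.187500 = 16.621094
Exact value: 16.458333
Error: 0.162760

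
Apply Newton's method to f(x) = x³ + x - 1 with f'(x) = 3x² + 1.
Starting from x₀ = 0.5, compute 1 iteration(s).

f(x) = x³ + x - 1
f'(x) = 3x² + 1
x₀ = 0.5

Newton-Raphson formula: x_{n+1} = x_n - f(x_n)/f'(x_n)

Iteration 1:
  f(0.500000) = -0.375000
  f'(0.500000) = 1.750000
  x_1 = 0.500000 - (-0.375000)/1.750000 = 0.714286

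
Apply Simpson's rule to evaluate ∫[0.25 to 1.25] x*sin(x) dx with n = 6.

f(x) = x*sin(x)
a = 0.25, b = 1.25, n = 6
h = (b - a)/n = 0.166667

Simpson's rule: (h/3)[f(x₀) + 4f(x₁) + 2f(x₂) + ... + f(xₙ)]

x_0 = 0.2500, f(x_0) = 0.061851, coefficient = 1
x_1 = 0.4167, f(x_1) = 0.168631, coefficient = 4
x_2 = 0.5833, f(x_2) = 0.321305, coefficient = 2
x_3 = 0.7500, f(x_3) = 0.511229, coefficient = 4
x_4 = 0.9167, f(x_4) = 0.727446, coefficient = 2
x_5 = 1.0833, f(x_5) = 0.957151, coefficient = 4
x_6 = 1.2500, f(x_6) = 1.186231, coefficient = 1

I ≈ (0.166667/3) × 9.893630 = 0.549646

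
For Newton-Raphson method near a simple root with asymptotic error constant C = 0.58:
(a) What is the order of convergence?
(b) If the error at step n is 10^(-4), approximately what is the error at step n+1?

(a) Newton-Raphson has quadratic (order 2) convergence near simple roots.
    This means |e_{n+1}| ≈ C|e_n|².

(b) With |e_n| = 10^(-4) and C = 0.58:
    |e_{n+1}| ≈ 0.58 × (10^(-4))² = 0.58 × 10^(-8)

(a) 2 (quadratic); (b) |e_{n+1}| ≈ 5.800e-09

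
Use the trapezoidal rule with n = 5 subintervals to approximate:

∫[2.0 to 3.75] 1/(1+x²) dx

f(x) = 1/(1+x²)
a = 2.0, b = 3.75, n = 5
h = (b - a)/n = 0.350000

Trapezoidal rule: (h/2)[f(x₀) + 2f(x₁) + 2f(x₂) + ... + f(xₙ)]

x_0 = 2.0000, f(x_0) = 0.200000, coefficient = 1
x_1 = 2.3500, f(x_1) = 0.153315, coefficient = 2
x_2 = 2.7000, f(x_2) = 0.120627, coefficient = 2
x_3 = 3.0500, f(x_3) = 0.097064, coefficient = 2
x_4 = 3.4000, f(x_4) = 0.079618, coefficient = 2
x_5 = 3.7500, f(x_5) = 0.066390, coefficient = 1

I ≈ (0.350000/2) × 1.167639 = 0.204337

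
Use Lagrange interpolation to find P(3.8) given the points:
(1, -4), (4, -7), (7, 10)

Lagrange interpolation formula:
P(x) = Σ yᵢ × Lᵢ(x)
where Lᵢ(x) = Π_{j≠i} (x - xⱼ)/(xᵢ - xⱼ)

L_0(3.8) = (3.8 - 4)/(1 - 4) × (3.8 - 7)/(1 - 7) = 0.035556
L_1(3.8) = (3.8 - 1)/(4 - 1) × (3.8 - 7)/(4 - 7) = 0.995556
L_2(3.8) = (3.8 - 1)/(7 - 1) × (3.8 - 4)/(7 - 4) = -0.031111

P(3.8) = (-4)×L_0(3.8) + (-7)×L_1(3.8) + 10×L_2(3.8)
P(3.8) = -7.422222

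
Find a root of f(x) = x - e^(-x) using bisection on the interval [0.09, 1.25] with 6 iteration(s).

f(x) = x - e^(-x)
Initial interval: [0.09, 1.25]

Iteration 1:
  c_1 = (0.090000 + 1.250000)/2 = 0.670000
  f(c_1) = f(0.670000) = 0.158291
  f(a) × f(c) < 0, new interval: [0.090000, 0.670000]
Iteration 2:
  c_2 = (0.090000 + 0.670000)/2 = 0.380000
  f(c_2) = f(0.380000) = -0.303861
  f(a) × f(c) ≥ 0, new interval: [0.380000, 0.670000]
Iteration 3:
  c_3 = (0.380000 + 0.670000)/2 = 0.525000
  f(c_3) = f(0.525000) = -0.066555
  f(a) × f(c) ≥ 0, new interval: [0.525000, 0.670000]
Iteration 4:
  c_4 = (0.525000 + 0.670000)/2 = 0.597500
  f(c_4) = f(0.597500) = 0.047315
  f(a) × f(c) < 0, new interval: [0.525000, 0.597500]
Iteration 5:
  c_5 = (0.525000 + 0.597500)/2 = 0.561250
  f(c_5) = f(0.561250) = -0.009245
  f(a) × f(c) ≥ 0, new interval: [0.561250, 0.597500]
Iteration 6:
  c_6 = (0.561250 + 0.597500)/2 = 0.579375
  f(c_6) = f(0.579375) = 0.019127
  f(a) × f(c) < 0, new interval: [0.561250, 0.579375]

After 6 iteration(s), the approximation is c_6 = 0.579375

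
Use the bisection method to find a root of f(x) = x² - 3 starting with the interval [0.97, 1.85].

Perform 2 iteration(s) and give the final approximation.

f(x) = x² - 3
Initial interval: [0.97, 1.85]

Iteration 1:
  c_1 = (0.970000 + 1.850000)/2 = 1.410000
  f(c_1) = f(1.410000) = -1.011900
  f(a) × f(c) ≥ 0, new interval: [1.410000, 1.850000]
Iteration 2:
  c_2 = (1.410000 + 1.850000)/2 = 1.630000
  f(c_2) = f(1.630000) = -0.343100
  f(a) × f(c) ≥ 0, new interval: [1.630000, 1.850000]

After 2 iteration(s), the approximation is c_2 = 1.630000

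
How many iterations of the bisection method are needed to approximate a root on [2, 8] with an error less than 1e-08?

We need (b-a)/2^n ≤ 1e-08
(8 - 2)/2^n ≤ 1e-08
6/2^n ≤ 1e-08
2^n ≥ 600000000
n ≥ log₂(600000000) = 29.16
n ≥ 30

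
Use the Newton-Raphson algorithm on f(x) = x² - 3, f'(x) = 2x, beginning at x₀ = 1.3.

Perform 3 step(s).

f(x) = x² - 3
f'(x) = 2x
x₀ = 1.3

Newton-Raphson formula: x_{n+1} = x_n - f(x_n)/f'(x_n)

Iteration 1:
  f(1.300000) = -1.310000
  f'(1.300000) = 2.600000
  x_1 = 1.300000 - (-1.310000)/2.600000 = 1.803846
Iteration 2:
  f(1.803846) = 0.253861
  f'(1.803846) = 3.607692
  x_2 = 1.803846 - 0.253861/3.607692 = 1.733480
Iteration 3:
  f(1.733480) = 0.004951
  f'(1.733480) = 3.466959
  x_3 = 1.733480 - 0.004951/3.466959 = 1.732051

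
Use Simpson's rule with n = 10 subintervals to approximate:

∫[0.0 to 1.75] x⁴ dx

f(x) = x⁴
a = 0.0, b = 1.75, n = 10
h = (b - a)/n = 0.175000

Simpson's rule: (h/3)[f(x₀) + 4f(x₁) + 2f(x₂) + ... + f(xₙ)]

x_0 = 0.0000, f(x_0) = 0.000000, coefficient = 1
x_1 = 0.1750, f(x_1) = 0.000938, coefficient = 4
x_2 = 0.3500, f(x_2) = 0.015006, coefficient = 2
x_3 = 0.5250, f(x_3) = 0.075969, coefficient = 4
x_4 = 0.7000, f(x_4) = 0.240100, coefficient = 2
x_5 = 0.8750, f(x_5) = 0.586182, coefficient = 4
x_6 = 1.0500, f(x_6) = 1.215506, coefficient = 2
x_7 = 1.2250, f(x_7) = 2.251875, coefficient = 4
x_8 = 1.4000, f(x_8) = 3.841600, coefficient = 2
x_9 = 1.5750, f(x_9) = 6.153500, coefficient = 4
x_10 = 1.7500, f(x_10) = 9.378906, coefficient = 1

I ≈ (0.175000/3) × 56.277189 = 3.282836
Exact value: 3.282617
Error: 0.000219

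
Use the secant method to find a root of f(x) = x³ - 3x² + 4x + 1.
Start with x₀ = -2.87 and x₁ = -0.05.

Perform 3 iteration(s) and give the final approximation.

f(x) = x³ - 3x² + 4x + 1
x₀ = -2.87, x₁ = -0.05

Secant formula: x_{n+1} = x_n - f(x_n)(x_n - x_{n-1})/(f(x_n) - f(x_{n-1}))

Iteration 1:
  f(-2.870000) = -58.830603
  f(-0.050000) = 0.792375
  x_2 = -0.050000 - 0.792375×(-0.050000 - (-2.870000))/(0.792375 - (-58.830603))
       = -0.087477
Iteration 2:
  f(-0.050000) = 0.792375
  f(-0.087477) = 0.626465
  x_3 = -0.087477 - 0.626465×(-0.087477 - (-0.050000))/(0.626465 - 0.792375)
       = -0.228989
Iteration 3:
  f(-0.087477) = 0.626465
  f(-0.228989) = -0.085269
  x_4 = -0.228989 - (-0.085269)×(-0.228989 - (-0.087477))/(-0.085269 - 0.626465)
       = -0.212035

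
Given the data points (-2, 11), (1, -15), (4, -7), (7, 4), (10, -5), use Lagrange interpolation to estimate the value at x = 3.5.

Lagrange interpolation formula:
P(x) = Σ yᵢ × Lᵢ(x)
where Lᵢ(x) = Π_{j≠i} (x - xⱼ)/(xᵢ - xⱼ)

L_0(3.5) = (3.5 - 1)/(-2 - 1) × (3.5 - 4)/(-2 - 4) × (3.5 - 7)/(-2 - 7) × (3.5 - 10)/(-2 - 10) = -0.014628
L_1(3.5) = (3.5 - (-2))/(1 - (-2)) × (3.5 - 4)/(1 - 4) × (3.5 - 7)/(1 - 7) × (3.5 - 10)/(1 - 10) = 0.128729
L_2(3.5) = (3.5 - (-2))/(4 - (-2)) × (3.5 - 1)/(4 - 1) × (3.5 - 7)/(4 - 7) × (3.5 - 10)/(4 - 10) = 0.965471
L_3(3.5) = (3.5 - (-2))/(7 - (-2)) × (3.5 - 1)/(7 - 1) × (3.5 - 4)/(7 - 4) × (3.5 - 10)/(7 - 10) = -0.091950
L_4(3.5) = (3.5 - (-2))/(10 - (-2)) × (3.5 - 1)/(10 - 1) × (3.5 - 4)/(10 - 4) × (3.5 - 7)/(10 - 7) = 0.012378

P(3.5) = 11×L_0(3.5) + (-15)×L_1(3.5) + (-7)×L_2(3.5) + 4×L_3(3.5) + (-5)×L_4(3.5)
P(3.5) = -9.279835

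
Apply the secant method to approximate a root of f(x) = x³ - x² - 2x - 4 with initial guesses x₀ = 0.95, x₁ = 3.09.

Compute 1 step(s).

f(x) = x³ - x² - 2x - 4
x₀ = 0.95, x₁ = 3.09

Secant formula: x_{n+1} = x_n - f(x_n)(x_n - x_{n-1})/(f(x_n) - f(x_{n-1}))

Iteration 1:
  f(0.950000) = -5.945125
  f(3.090000) = 9.775529
  x_2 = 3.090000 - 9.775529×(3.090000 - 0.950000)/(9.775529 - (-5.945125))
       = 1.759290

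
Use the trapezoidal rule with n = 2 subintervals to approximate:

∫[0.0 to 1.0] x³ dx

f(x) = x³
a = 0.0, b = 1.0, n = 2
h = (b - a)/n = 0.500000

Trapezoidal rule: (h/2)[f(x₀) + 2f(x₁) + 2f(x₂) + ... + f(xₙ)]

x_0 = 0.0000, f(x_0) = 0.000000, coefficient = 1
x_1 = 0.5000, f(x_1) = 0.125000, coefficient = 2
x_2 = 1.0000, f(x_2) = 1.000000, coefficient = 1

I ≈ (0.500000/2) × 1.250000 = 0.312500
Exact value: 0.250000
Error: 0.062500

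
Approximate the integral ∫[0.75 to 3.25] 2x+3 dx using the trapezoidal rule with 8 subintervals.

f(x) = 2x+3
a = 0.75, b = 3.25, n = 8
h = (b - a)/n = 0.312500

Trapezoidal rule: (h/2)[f(x₀) + 2f(x₁) + 2f(x₂) + ... + f(xₙ)]

x_0 = 0.7500, f(x_0) = 4.500000, coefficient = 1
x_1 = 1.0625, f(x_1) = 5.125000, coefficient = 2
x_2 = 1.3750, f(x_2) = 5.750000, coefficient = 2
x_3 = 1.6875, f(x_3) = 6.375000, coefficient = 2
x_4 = 2.0000, f(x_4) = 7.000000, coefficient = 2
x_5 = 2.3125, f(x_5) = 7.625000, coefficient = 2
x_6 = 2.6250, f(x_6) = 8.250000, coefficient = 2
x_7 = 2.9375, f(x_7) = 8.875000, coefficient = 2
x_8 = 3.2500, f(x_8) = 9.500000, coefficient = 1

I ≈ (0.312500/2) × 112.000000 = 17.500000
Exact value: 17.500000
Error: 0.000000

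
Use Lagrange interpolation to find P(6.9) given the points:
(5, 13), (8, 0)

Lagrange interpolation formula:
P(x) = Σ yᵢ × Lᵢ(x)
where Lᵢ(x) = Π_{j≠i} (x - xⱼ)/(xᵢ - xⱼ)

L_0(6.9) = (6.9 - 8)/(5 - 8) = 0.366667
L_1(6.9) = (6.9 - 5)/(8 - 5) = 0.633333

P(6.9) = 13×L_0(6.9) + 0×L_1(6.9)
P(6.9) = 4.766667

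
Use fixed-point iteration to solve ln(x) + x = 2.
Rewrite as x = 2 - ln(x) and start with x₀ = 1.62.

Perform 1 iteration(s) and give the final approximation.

Equation: ln(x) + x = 2
Fixed-point form: x = 2 - ln(x)
x₀ = 1.62

x_1 = g(1.620000) = 1.517574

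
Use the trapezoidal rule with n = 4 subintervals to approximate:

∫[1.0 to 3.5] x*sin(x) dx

f(x) = x*sin(x)
a = 1.0, b = 3.5, n = 4
h = (b - a)/n = 0.625000

Trapezoidal rule: (h/2)[f(x₀) + 2f(x₁) + 2f(x₂) + ... + f(xₙ)]

x_0 = 1.0000, f(x_0) = 0.841471, coefficient = 1
x_1 = 1.6250, f(x_1) = 1.622613, coefficient = 2
x_2 = 2.2500, f(x_2) = 1.750665, coefficient = 2
x_3 = 2.8750, f(x_3) = 0.757407, coefficient = 2
x_4 = 3.5000, f(x_4) = -1.227741, coefficient = 1

I ≈ (0.625000/2) × 7.875100 = 2.460969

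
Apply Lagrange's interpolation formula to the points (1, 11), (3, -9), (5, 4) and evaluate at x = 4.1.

Lagrange interpolation formula:
P(x) = Σ yᵢ × Lᵢ(x)
where Lᵢ(x) = Π_{j≠i} (x - xⱼ)/(xᵢ - xⱼ)

L_0(4.1) = (4.1 - 3)/(1 - 3) × (4.1 - 5)/(1 - 5) = -0.123750
L_1(4.1) = (4.1 - 1)/(3 - 1) × (4.1 - 5)/(3 - 5) = 0.697500
L_2(4.1) = (4.1 - 1)/(5 - 1) × (4.1 - 3)/(5 - 3) = 0.426250

P(4.1) = 11×L_0(4.1) + (-9)×L_1(4.1) + 4×L_2(4.1)
P(4.1) = -5.933750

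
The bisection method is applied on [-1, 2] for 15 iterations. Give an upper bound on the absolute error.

Bisection error bound: |error| ≤ (b-a)/2^n
|error| ≤ (2 - (-1))/2^15 = 3/2^15
|error| ≤ 0.0000915527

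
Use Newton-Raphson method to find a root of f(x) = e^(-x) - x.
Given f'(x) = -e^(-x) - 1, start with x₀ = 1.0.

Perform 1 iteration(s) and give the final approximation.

f(x) = e^(-x) - x
f'(x) = -e^(-x) - 1
x₀ = 1.0

Newton-Raphson formula: x_{n+1} = x_n - f(x_n)/f'(x_n)

Iteration 1:
  f(1.000000) = -0.632121
  f'(1.000000) = -1.367879
  x_1 = 1.000000 - (-0.632121)/(-1.367879) = 0.537883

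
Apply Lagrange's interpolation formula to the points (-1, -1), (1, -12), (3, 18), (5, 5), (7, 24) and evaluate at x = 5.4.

Lagrange interpolation formula:
P(x) = Σ yᵢ × Lᵢ(x)
where Lᵢ(x) = Π_{j≠i} (x - xⱼ)/(xᵢ - xⱼ)

L_0(5.4) = (5.4 - 1)/(-1 - 1) × (5.4 - 3)/(-1 - 3) × (5.4 - 5)/(-1 - 5) × (5.4 - 7)/(-1 - 7) = -0.017600
L_1(5.4) = (5.4 - (-1))/(1 - (-1)) × (5.4 - 3)/(1 - 3) × (5.4 - 5)/(1 - 5) × (5.4 - 7)/(1 - 7) = 0.102400
L_2(5.4) = (5.4 - (-1))/(3 - (-1)) × (5.4 - 1)/(3 - 1) × (5.4 - 5)/(3 - 5) × (5.4 - 7)/(3 - 7) = -0.281600
L_3(5.4) = (5.4 - (-1))/(5 - (-1)) × (5.4 - 1)/(5 - 1) × (5.4 - 3)/(5 - 3) × (5.4 - 7)/(5 - 7) = 1.126400
L_4(5.4) = (5.4 - (-1))/(7 - (-1)) × (5.4 - 1)/(7 - 1) × (5.4 - 3)/(7 - 3) × (5.4 - 5)/(7 - 5) = 0.070400

P(5.4) = (-1)×L_0(5.4) + (-12)×L_1(5.4) + 18×L_2(5.4) + 5×L_3(5.4) + 24×L_4(5.4)
P(5.4) = 1.041600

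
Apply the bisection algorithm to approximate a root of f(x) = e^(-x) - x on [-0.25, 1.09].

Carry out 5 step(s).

f(x) = e^(-x) - x
Initial interval: [-0.25, 1.09]

Iteration 1:
  c_1 = (-0.250000 + 1.090000)/2 = 0.420000
  f(c_1) = f(0.420000) = 0.237047
  f(a) × f(c) ≥ 0, new interval: [0.420000, 1.090000]
Iteration 2:
  c_2 = (0.420000 + 1.090000)/2 = 0.755000
  f(c_2) = f(0.755000) = -0.284989
  f(a) × f(c) < 0, new interval: [0.420000, 0.755000]
Iteration 3:
  c_3 = (0.420000 + 0.755000)/2 = 0.587500
  f(c_3) = f(0.587500) = -0.031785
  f(a) × f(c) < 0, new interval: [0.420000, 0.587500]
Iteration 4:
  c_4 = (0.420000 + 0.587500)/2 = 0.503750
  f(c_4) = f(0.503750) = 0.100510
  f(a) × f(c) ≥ 0, new interval: [0.503750, 0.587500]
Iteration 5:
  c_5 = (0.503750 + 0.587500)/2 = 0.545625
  f(c_5) = f(0.545625) = 0.033854
  f(a) × f(c) ≥ 0, new interval: [0.545625, 0.587500]

After 5 iteration(s), the approximation is c_5 = 0.545625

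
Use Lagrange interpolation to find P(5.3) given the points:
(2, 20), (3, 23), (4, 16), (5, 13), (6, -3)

Lagrange interpolation formula:
P(x) = Σ yᵢ × Lᵢ(x)
where Lᵢ(x) = Π_{j≠i} (x - xⱼ)/(xᵢ - xⱼ)

L_0(5.3) = (5.3 - 3)/(2 - 3) × (5.3 - 4)/(2 - 4) × (5.3 - 5)/(2 - 5) × (5.3 - 6)/(2 - 6) = -0.026162
L_1(5.3) = (5.3 - 2)/(3 - 2) × (5.3 - 4)/(3 - 4) × (5.3 - 5)/(3 - 5) × (5.3 - 6)/(3 - 6) = 0.150150
L_2(5.3) = (5.3 - 2)/(4 - 2) × (5.3 - 3)/(4 - 3) × (5.3 - 5)/(4 - 5) × (5.3 - 6)/(4 - 6) = -0.398475
L_3(5.3) = (5.3 - 2)/(5 - 2) × (5.3 - 3)/(5 - 3) × (5.3 - 4)/(5 - 4) × (5.3 - 6)/(5 - 6) = 1.151150
L_4(5.3) = (5.3 - 2)/(6 - 2) × (5.3 - 3)/(6 - 3) × (5.3 - 4)/(6 - 4) × (5.3 - 5)/(6 - 5) = 0.123337

P(5.3) = 20×L_0(5.3) + 23×L_1(5.3) + 16×L_2(5.3) + 13×L_3(5.3) + (-3)×L_4(5.3)
P(5.3) = 11.149537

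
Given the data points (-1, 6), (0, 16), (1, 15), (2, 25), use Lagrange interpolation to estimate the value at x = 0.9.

Lagrange interpolation formula:
P(x) = Σ yᵢ × Lᵢ(x)
where Lᵢ(x) = Π_{j≠i} (x - xⱼ)/(xᵢ - xⱼ)

L_0(0.9) = (0.9 - 0)/(-1 - 0) × (0.9 - 1)/(-1 - 1) × (0.9 - 2)/(-1 - 2) = -0.016500
L_1(0.9) = (0.9 - (-1))/(0 - (-1)) × (0.9 - 1)/(0 - 1) × (0.9 - 2)/(0 - 2) = 0.104500
L_2(0.9) = (0.9 - (-1))/(1 - (-1)) × (0.9 - 0)/(1 - 0) × (0.9 - 2)/(1 - 2) = 0.940500
L_3(0.9) = (0.9 - (-1))/(2 - (-1)) × (0.9 - 0)/(2 - 0) × (0.9 - 1)/(2 - 1) = -0.028500

P(0.9) = 6×L_0(0.9) + 16×L_1(0.9) + 15×L_2(0.9) + 25×L_3(0.9)
P(0.9) = 14.968000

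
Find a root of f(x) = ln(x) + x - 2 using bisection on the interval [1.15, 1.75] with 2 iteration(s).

f(x) = ln(x) + x - 2
Initial interval: [1.15, 1.75]

Iteration 1:
  c_1 = (1.150000 + 1.750000)/2 = 1.450000
  f(c_1) = f(1.450000) = -0.178436
  f(a) × f(c) ≥ 0, new interval: [1.450000, 1.750000]
Iteration 2:
  c_2 = (1.450000 + 1.750000)/2 = 1.600000
  f(c_2) = f(1.600000) = 0.070004
  f(a) × f(c) < 0, new interval: [1.450000, 1.600000]

After 2 iteration(s), the approximation is c_2 = 1.600000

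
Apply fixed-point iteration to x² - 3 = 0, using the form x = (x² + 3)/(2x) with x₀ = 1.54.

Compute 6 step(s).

Equation: x² - 3 = 0
Fixed-point form: x = (x² + 3)/(2x)
x₀ = 1.54

x_1 = g(1.540000) = 1.744026
x_2 = g(1.744026) = 1.732092
x_3 = g(1.732092) = 1.732051
x_4 = g(1.732051) = 1.732051
x_5 = g(1.732051) = 1.732051
x_6 = g(1.732051) = 1.732051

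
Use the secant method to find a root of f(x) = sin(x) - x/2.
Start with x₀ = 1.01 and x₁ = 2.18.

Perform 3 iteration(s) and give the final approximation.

f(x) = sin(x) - x/2
x₀ = 1.01, x₁ = 2.18

Secant formula: x_{n+1} = x_n - f(x_n)(x_n - x_{n-1})/(f(x_n) - f(x_{n-1}))

Iteration 1:
  f(1.010000) = 0.341832
  f(2.180000) = -0.269896
  x_2 = 2.180000 - (-0.269896)×(2.180000 - 1.010000)/(-0.269896 - 0.341832)
       = 1.663793
Iteration 2:
  f(2.180000) = -0.269896
  f(1.663793) = 0.163783
  x_3 = 1.663793 - 0.163783×(1.663793 - 2.180000)/(0.163783 - (-0.269896))
       = 1.858743
Iteration 3:
  f(1.663793) = 0.163783
  f(1.858743) = 0.029458
  x_4 = 1.858743 - 0.029458×(1.858743 - 1.663793)/(0.029458 - 0.163783)
       = 1.901496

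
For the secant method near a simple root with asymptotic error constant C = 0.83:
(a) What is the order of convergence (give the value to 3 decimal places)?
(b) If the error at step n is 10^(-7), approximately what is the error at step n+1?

(a) Secant method has superlinear convergence with order φ = (1+√5)/2 ≈ 1.618.
    This means |e_{n+1}| ≈ C|e_n|^1.618.

(b) With |e_n| = 10^(-7) and C = 0.83:
    |e_{n+1}| ≈ 0.83 × (10^(-7))^1.618 = 0.83 × 10^(-11.33)

(a) ≈ 1.618 (golden ratio); (b) |e_{n+1}| ≈ 3.916e-12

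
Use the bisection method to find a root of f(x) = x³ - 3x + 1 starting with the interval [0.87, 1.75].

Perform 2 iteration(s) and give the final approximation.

f(x) = x³ - 3x + 1
Initial interval: [0.87, 1.75]

Iteration 1:
  c_1 = (0.870000 + 1.750000)/2 = 1.310000
  f(c_1) = f(1.310000) = -0.681909
  f(a) × f(c) ≥ 0, new interval: [1.310000, 1.750000]
Iteration 2:
  c_2 = (1.310000 + 1.750000)/2 = 1.530000
  f(c_2) = f(1.530000) = -0.008423
  f(a) × f(c) ≥ 0, new interval: [1.530000, 1.750000]

After 2 iteration(s), the approximation is c_2 = 1.530000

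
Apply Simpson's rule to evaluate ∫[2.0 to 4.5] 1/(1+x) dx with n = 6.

f(x) = 1/(1+x)
a = 2.0, b = 4.5, n = 6
h = (b - a)/n = 0.416667

Simpson's rule: (h/3)[f(x₀) + 4f(x₁) + 2f(x₂) + ... + f(xₙ)]

x_0 = 2.0000, f(x_0) = 0.333333, coefficient = 1
x_1 = 2.4167, f(x_1) = 0.292683, coefficient = 4
x_2 = 2.8333, f(x_2) = 0.260870, coefficient = 2
x_3 = 3.2500, f(x_3) = 0.235294, coefficient = 4
x_4 = 3.6667, f(x_4) = 0.214286, coefficient = 2
x_5 = 4.0833, f(x_5) = 0.196721, coefficient = 4
x_6 = 4.5000, f(x_6) = 0.181818, coefficient = 1

I ≈ (0.416667/3) × 4.364255 = 0.606147
Exact value: 0.606136
Error: 0.000011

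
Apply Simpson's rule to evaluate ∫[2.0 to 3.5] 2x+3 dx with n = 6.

f(x) = 2x+3
a = 2.0, b = 3.5, n = 6
h = (b - a)/n = 0.250000

Simpson's rule: (h/3)[f(x₀) + 4f(x₁) + 2f(x₂) + ... + f(xₙ)]

x_0 = 2.0000, f(x_0) = 7.000000, coefficient = 1
x_1 = 2.2500, f(x_1) = 7.500000, coefficient = 4
x_2 = 2.5000, f(x_2) = 8.000000, coefficient = 2
x_3 = 2.7500, f(x_3) = 8.500000, coefficient = 4
x_4 = 3.0000, f(x_4) = 9.000000, coefficient = 2
x_5 = 3.2500, f(x_5) = 9.500000, coefficient = 4
x_6 = 3.5000, f(x_6) = 10.000000, coefficient = 1

I ≈ (0.250000/3) × 153.000000 = 12.750000
Exact value: 12.750000
Error: 0.000000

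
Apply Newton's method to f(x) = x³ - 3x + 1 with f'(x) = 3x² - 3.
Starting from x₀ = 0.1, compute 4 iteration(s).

f(x) = x³ - 3x + 1
f'(x) = 3x² - 3
x₀ = 0.1

Newton-Raphson formula: x_{n+1} = x_n - f(x_n)/f'(x_n)

Iteration 1:
  f(0.100000) = 0.701000
  f'(0.100000) = -2.970000
  x_1 = 0.100000 - 0.701000/(-2.970000) = 0.336027
Iteration 2:
  f(0.336027) = 0.029861
  f'(0.336027) = -2.661258
  x_2 = 0.336027 - 0.029861/(-2.661258) = 0.347248
Iteration 3:
  f(0.347248) = 0.000128
  f'(0.347248) = -2.638257
  x_3 = 0.347248 - 0.000128/(-2.638257) = 0.347296
Iteration 4:
  f(0.347296) = 0.000000
  f'(0.347296) = -2.638156
  x_4 = 0.347296 - 0.000000/(-2.638156) = 0.347296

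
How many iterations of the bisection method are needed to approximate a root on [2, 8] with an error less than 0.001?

We need (b-a)/2^n ≤ 0.001
(8 - 2)/2^n ≤ 0.001
6/2^n ≤ 0.001
2^n ≥ 6000
n ≥ log₂(6000) = 12.55
n ≥ 13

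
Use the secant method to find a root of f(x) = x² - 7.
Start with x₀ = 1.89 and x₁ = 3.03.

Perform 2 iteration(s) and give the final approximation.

f(x) = x² - 7
x₀ = 1.89, x₁ = 3.03

Secant formula: x_{n+1} = x_n - f(x_n)(x_n - x_{n-1})/(f(x_n) - f(x_{n-1}))

Iteration 1:
  f(1.890000) = -3.427900
  f(3.030000) = 2.180900
  x_2 = 3.030000 - 2.180900×(3.030000 - 1.890000)/(2.180900 - (-3.427900))
       = 2.586728
Iteration 2:
  f(3.030000) = 2.180900
  f(2.586728) = -0.308840
  x_3 = 2.586728 - (-0.308840)×(2.586728 - 3.030000)/(-0.308840 - 2.180900)
       = 2.641713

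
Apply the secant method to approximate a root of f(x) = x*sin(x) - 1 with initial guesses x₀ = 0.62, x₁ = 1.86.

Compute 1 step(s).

f(x) = x*sin(x) - 1
x₀ = 0.62, x₁ = 1.86

Secant formula: x_{n+1} = x_n - f(x_n)(x_n - x_{n-1})/(f(x_n) - f(x_{n-1}))

Iteration 1:
  f(0.620000) = -0.639758
  f(1.860000) = 0.782757
  x_2 = 1.860000 - 0.782757×(1.860000 - 0.620000)/(0.782757 - (-0.639758))
       = 1.177674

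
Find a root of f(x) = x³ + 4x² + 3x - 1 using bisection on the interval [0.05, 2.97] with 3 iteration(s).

f(x) = x³ + 4x² + 3x - 1
Initial interval: [0.05, 2.97]

Iteration 1:
  c_1 = (0.050000 + 2.970000)/2 = 1.510000
  f(c_1) = f(1.510000) = 16.093351
  f(a) × f(c) < 0, new interval: [0.050000, 1.510000]
Iteration 2:
  c_2 = (0.050000 + 1.510000)/2 = 0.780000
  f(c_2) = f(0.780000) = 4.248152
  f(a) × f(c) < 0, new interval: [0.050000, 0.780000]
Iteration 3:
  c_3 = (0.050000 + 0.780000)/2 = 0.415000
  f(c_3) = f(0.415000) = 1.005373
  f(a) × f(c) < 0, new interval: [0.050000, 0.415000]

After 3 iteration(s), the approximation is c_3 = 0.415000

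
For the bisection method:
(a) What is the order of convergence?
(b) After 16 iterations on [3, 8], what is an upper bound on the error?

(a) Bisection has linear (order 1) convergence; the error is halved each step.

(b) Error bound = (b-a)/2^n = (8 - 3)/2^{16}
    = 5/2^{16}

(a) 1 (linear); (b) error ≤ 7.63e-05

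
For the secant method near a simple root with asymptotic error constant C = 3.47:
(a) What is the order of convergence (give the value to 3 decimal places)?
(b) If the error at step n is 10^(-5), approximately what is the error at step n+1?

(a) Secant method has superlinear convergence with order φ = (1+√5)/2 ≈ 1.618.
    This means |e_{n+1}| ≈ C|e_n|^1.618.

(b) With |e_n| = 10^(-5) and C = 3.47:
    |e_{n+1}| ≈ 3.47 × (10^(-5))^1.618 = 3.47 × 10^(-8.09)

(a) ≈ 1.618 (golden ratio); (b) |e_{n+1}| ≈ 2.819e-08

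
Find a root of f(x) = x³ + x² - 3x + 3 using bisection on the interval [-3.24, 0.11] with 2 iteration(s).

f(x) = x³ + x² - 3x + 3
Initial interval: [-3.24, 0.11]

Iteration 1:
  c_1 = (-3.240000 + 0.110000)/2 = -1.565000
  f(c_1) = f(-1.565000) = 6.311188
  f(a) × f(c) < 0, new interval: [-3.240000, -1.565000]
Iteration 2:
  c_2 = (-3.240000 + (-1.565000))/2 = -2.402500
  f(c_2) = f(-2.402500) = 2.112261
  f(a) × f(c) < 0, new interval: [-3.240000, -2.402500]

After 2 iteration(s), the approximation is c_2 = -2.402500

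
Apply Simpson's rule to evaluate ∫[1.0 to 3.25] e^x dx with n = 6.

f(x) = e^x
a = 1.0, b = 3.25, n = 6
h = (b - a)/n = 0.375000

Simpson's rule: (h/3)[f(x₀) + 4f(x₁) + 2f(x₂) + ... + f(xₙ)]

x_0 = 1.0000, f(x_0) = 2.718282, coefficient = 1
x_1 = 1.3750, f(x_1) = 3.955077, coefficient = 4
x_2 = 1.7500, f(x_2) = 5.754603, coefficient = 2
x_3 = 2.1250, f(x_3) = 8.372897, coefficient = 4
x_4 = 2.5000, f(x_4) = 12.182494, coefficient = 2
x_5 = 2.8750, f(x_5) = 17.725424, coefficient = 4
x_6 = 3.2500, f(x_6) = 25.790340, coefficient = 1

I ≈ (0.375000/3) × 184.596408 = 23.074551
Exact value: 23.072058
Error: 0.002493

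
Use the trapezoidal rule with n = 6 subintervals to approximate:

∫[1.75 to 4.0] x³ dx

f(x) = x³
a = 1.75, b = 4.0, n = 6
h = (b - a)/n = 0.375000

Trapezoidal rule: (h/2)[f(x₀) + 2f(x₁) + 2f(x₂) + ... + f(xₙ)]

x_0 = 1.7500, f(x_0) = 5.359375, coefficient = 1
x_1 = 2.1250, f(x_1) = 9.595703, coefficient = 2
x_2 = 2.5000, f(x_2) = 15.625000, coefficient = 2
x_3 = 2.8750, f(x_3) = 23.763672, coefficient = 2
x_4 = 3.2500, f(x_4) = 34.328125, coefficient = 2
x_5 = 3.6250, f(x_5) = 47.634766, coefficient = 2
x_6 = 4.0000, f(x_6) = 64.000000, coefficient = 1

I ≈ (0.375000/2) × 331.253906 = 62.110107
Exact value: 61.655273
Error: 0.454834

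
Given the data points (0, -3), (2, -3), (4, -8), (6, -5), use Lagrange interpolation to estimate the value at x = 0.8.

Lagrange interpolation formula:
P(x) = Σ yᵢ × Lᵢ(x)
where Lᵢ(x) = Π_{j≠i} (x - xⱼ)/(xᵢ - xⱼ)

L_0(0.8) = (0.8 - 2)/(0 - 2) × (0.8 - 4)/(0 - 4) × (0.8 - 6)/(0 - 6) = 0.416000
L_1(0.8) = (0.8 - 0)/(2 - 0) × (0.8 - 4)/(2 - 4) × (0.8 - 6)/(2 - 6) = 0.832000
L_2(0.8) = (0.8 - 0)/(4 - 0) × (0.8 - 2)/(4 - 2) × (0.8 - 6)/(4 - 6) = -0.312000
L_3(0.8) = (0.8 - 0)/(6 - 0) × (0.8 - 2)/(6 - 2) × (0.8 - 4)/(6 - 4) = 0.064000

P(0.8) = (-3)×L_0(0.8) + (-3)×L_1(0.8) + (-8)×L_2(0.8) + (-5)×L_3(0.8)
P(0.8) = -1.568000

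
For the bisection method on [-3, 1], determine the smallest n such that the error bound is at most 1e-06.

We need (b-a)/2^n ≤ 1e-06
(1 - (-3))/2^n ≤ 1e-06
4/2^n ≤ 1e-06
2^n ≥ 4000000
n ≥ log₂(4000000) = 21.93
n ≥ 22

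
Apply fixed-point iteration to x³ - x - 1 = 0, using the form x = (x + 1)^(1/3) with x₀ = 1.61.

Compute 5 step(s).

Equation: x³ - x - 1 = 0
Fixed-point form: x = (x + 1)^(1/3)
x₀ = 1.61

x_1 = g(1.610000) = 1.376830
x_2 = g(1.376830) = 1.334543
x_3 = g(1.334543) = 1.326582
x_4 = g(1.326582) = 1.325072
x_5 = g(1.325072) = 1.324785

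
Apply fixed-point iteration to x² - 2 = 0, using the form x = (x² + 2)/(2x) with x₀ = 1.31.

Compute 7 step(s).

Equation: x² - 2 = 0
Fixed-point form: x = (x² + 2)/(2x)
x₀ = 1.31

x_1 = g(1.310000) = 1.418359
x_2 = g(1.418359) = 1.414220
x_3 = g(1.414220) = 1.414214
x_4 = g(1.414214) = 1.414214
x_5 = g(1.414214) = 1.414214
x_6 = g(1.414214) = 1.414214
x_7 = g(1.414214) = 1.414214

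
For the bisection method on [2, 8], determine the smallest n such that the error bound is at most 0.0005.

We need (b-a)/2^n ≤ 0.0005
(8 - 2)/2^n ≤ 0.0005
6/2^n ≤ 0.0005
2^n ≥ 12000
n ≥ log₂(12000) = 13.55
n ≥ 14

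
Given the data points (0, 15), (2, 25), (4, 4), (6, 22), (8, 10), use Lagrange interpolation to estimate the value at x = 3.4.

Lagrange interpolation formula:
P(x) = Σ yᵢ × Lᵢ(x)
where Lᵢ(x) = Π_{j≠i} (x - xⱼ)/(xᵢ - xⱼ)

L_0(3.4) = (3.4 - 2)/(0 - 2) × (3.4 - 4)/(0 - 4) × (3.4 - 6)/(0 - 6) × (3.4 - 8)/(0 - 8) = -0.026163
L_1(3.4) = (3.4 - 0)/(2 - 0) × (3.4 - 4)/(2 - 4) × (3.4 - 6)/(2 - 6) × (3.4 - 8)/(2 - 8) = 0.254150
L_2(3.4) = (3.4 - 0)/(4 - 0) × (3.4 - 2)/(4 - 2) × (3.4 - 6)/(4 - 6) × (3.4 - 8)/(4 - 8) = 0.889525
L_3(3.4) = (3.4 - 0)/(6 - 0) × (3.4 - 2)/(6 - 2) × (3.4 - 4)/(6 - 4) × (3.4 - 8)/(6 - 8) = -0.136850
L_4(3.4) = (3.4 - 0)/(8 - 0) × (3.4 - 2)/(8 - 2) × (3.4 - 4)/(8 - 4) × (3.4 - 6)/(8 - 6) = 0.019338

P(3.4) = 15×L_0(3.4) + 25×L_1(3.4) + 4×L_2(3.4) + 22×L_3(3.4) + 10×L_4(3.4)
P(3.4) = 6.702087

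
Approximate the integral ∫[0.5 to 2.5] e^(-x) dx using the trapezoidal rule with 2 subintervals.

f(x) = e^(-x)
a = 0.5, b = 2.5, n = 2
h = (b - a)/n = 1.000000

Trapezoidal rule: (h/2)[f(x₀) + 2f(x₁) + 2f(x₂) + ... + f(xₙ)]

x_0 = 0.5000, f(x_0) = 0.606531, coefficient = 1
x_1 = 1.5000, f(x_1) = 0.223130, coefficient = 2
x_2 = 2.5000, f(x_2) = 0.082085, coefficient = 1

I ≈ (1.000000/2) × 1.134876 = 0.567438
Exact value: 0.524446
Error: 0.042992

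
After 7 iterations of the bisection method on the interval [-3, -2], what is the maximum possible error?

Bisection error bound: |error| ≤ (b-a)/2^n
|error| ≤ (-2 - (-3))/2^7 = 1/2^7
|error| ≤ 0.0078125000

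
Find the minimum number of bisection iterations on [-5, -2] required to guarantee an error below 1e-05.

We need (b-a)/2^n ≤ 1e-05
(-2 - (-5))/2^n ≤ 1e-05
3/2^n ≤ 1e-05
2^n ≥ 300000
n ≥ log₂(300000) = 18.19
n ≥ 19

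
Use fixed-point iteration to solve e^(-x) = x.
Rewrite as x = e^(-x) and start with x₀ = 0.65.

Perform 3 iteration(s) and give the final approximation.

Equation: e^(-x) = x
Fixed-point form: x = e^(-x)
x₀ = 0.65

x_1 = g(0.650000) = 0.522046
x_2 = g(0.522046) = 0.593306
x_3 = g(0.593306) = 0.552498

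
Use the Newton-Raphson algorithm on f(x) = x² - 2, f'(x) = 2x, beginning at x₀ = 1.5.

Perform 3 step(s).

f(x) = x² - 2
f'(x) = 2x
x₀ = 1.5

Newton-Raphson formula: x_{n+1} = x_n - f(x_n)/f'(x_n)

Iteration 1:
  f(1.500000) = 0.250000
  f'(1.500000) = 3.000000
  x_1 = 1.500000 - 0.250000/3.000000 = 1.416667
Iteration 2:
  f(1.416667) = 0.006944
  f'(1.416667) = 2.833333
  x_2 = 1.416667 - 0.006944/2.833333 = 1.414216
Iteration 3:
  f(1.414216) = 0.000006
  f'(1.414216) = 2.828431
  x_3 = 1.414216 - 0.000006/2.828431 = 1.414214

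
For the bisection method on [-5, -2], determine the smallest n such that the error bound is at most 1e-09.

We need (b-a)/2^n ≤ 1e-09
(-2 - (-5))/2^n ≤ 1e-09
3/2^n ≤ 1e-09
2^n ≥ 3000000000
n ≥ log₂(3000000000) = 31.48
n ≥ 32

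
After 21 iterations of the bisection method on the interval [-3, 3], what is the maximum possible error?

Bisection error bound: |error| ≤ (b-a)/2^n
|error| ≤ (3 - (-3))/2^21 = 6/2^21
|error| ≤ 0.0000028610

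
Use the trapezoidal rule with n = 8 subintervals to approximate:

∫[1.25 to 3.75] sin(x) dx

f(x) = sin(x)
a = 1.25, b = 3.75, n = 8
h = (b - a)/n = 0.312500

Trapezoidal rule: (h/2)[f(x₀) + 2f(x₁) + 2f(x₂) + ... + f(xₙ)]

x_0 = 1.2500, f(x_0) = 0.948985, coefficient = 1
x_1 = 1.5625, f(x_1) = 0.999966, coefficient = 2
x_2 = 1.8750, f(x_2) = 0.954086, coefficient = 2
x_3 = 2.1875, f(x_3) = 0.815789, coefficient = 2
x_4 = 2.5000, f(x_4) = 0.598472, coefficient = 2
x_5 = 2.8125, f(x_5) = 0.323185, coefficient = 2
x_6 = 3.1250, f(x_6) = 0.016592, coefficient = 2
x_7 = 3.4375, f(x_7) = -0.291608, coefficient = 2
x_8 = 3.7500, f(x_8) = -0.571561, coefficient = 1

I ≈ (0.312500/2) × 7.210386 = 1.126623
Exact value: 1.135882
Error: 0.009259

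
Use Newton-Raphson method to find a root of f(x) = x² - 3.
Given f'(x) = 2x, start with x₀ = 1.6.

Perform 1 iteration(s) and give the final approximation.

f(x) = x² - 3
f'(x) = 2x
x₀ = 1.6

Newton-Raphson formula: x_{n+1} = x_n - f(x_n)/f'(x_n)

Iteration 1:
  f(1.600000) = -0.440000
  f'(1.600000) = 3.200000
  x_1 = 1.600000 - (-0.440000)/3.200000 = 1.737500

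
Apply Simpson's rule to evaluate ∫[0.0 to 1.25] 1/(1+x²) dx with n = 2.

f(x) = 1/(1+x²)
a = 0.0, b = 1.25, n = 2
h = (b - a)/n = 0.625000

Simpson's rule: (h/3)[f(x₀) + 4f(x₁) + 2f(x₂) + ... + f(xₙ)]

x_0 = 0.0000, f(x_0) = 1.000000, coefficient = 1
x_1 = 0.6250, f(x_1) = 0.719101, coefficient = 4
x_2 = 1.2500, f(x_2) = 0.390244, coefficient = 1

I ≈ (0.625000/3) × 4.266648 = 0.888885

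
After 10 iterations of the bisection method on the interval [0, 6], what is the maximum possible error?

Bisection error bound: |error| ≤ (b-a)/2^n
|error| ≤ (6 - 0)/2^10 = 6/2^10
|error| ≤ 0.0058593750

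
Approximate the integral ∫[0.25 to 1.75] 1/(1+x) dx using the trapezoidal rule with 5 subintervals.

f(x) = 1/(1+x)
a = 0.25, b = 1.75, n = 5
h = (b - a)/n = 0.300000

Trapezoidal rule: (h/2)[f(x₀) + 2f(x₁) + 2f(x₂) + ... + f(xₙ)]

x_0 = 0.2500, f(x_0) = 0.800000, coefficient = 1
x_1 = 0.5500, f(x_1) = 0.645161, coefficient = 2
x_2 = 0.8500, f(x_2) = 0.540541, coefficient = 2
x_3 = 1.1500, f(x_3) = 0.465116, coefficient = 2
x_4 = 1.4500, f(x_4) = 0.408163, coefficient = 2
x_5 = 1.7500, f(x_5) = 0.363636, coefficient = 1

I ≈ (0.300000/2) × 5.281599 = 0.792240
Exact value: 0.788457
Error: 0.003783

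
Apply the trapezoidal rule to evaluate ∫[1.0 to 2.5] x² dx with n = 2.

f(x) = x²
a = 1.0, b = 2.5, n = 2
h = (b - a)/n = 0.750000

Trapezoidal rule: (h/2)[f(x₀) + 2f(x₁) + 2f(x₂) + ... + f(xₙ)]

x_0 = 1.0000, f(x_0) = 1.000000, coefficient = 1
x_1 = 1.7500, f(x_1) = 3.062500, coefficient = 2
x_2 = 2.5000, f(x_2) = 6.250000, coefficient = 1

I ≈ (0.750000/2) × 13.375000 = 5.015625
Exact value: 4.875000
Error: 0.140625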